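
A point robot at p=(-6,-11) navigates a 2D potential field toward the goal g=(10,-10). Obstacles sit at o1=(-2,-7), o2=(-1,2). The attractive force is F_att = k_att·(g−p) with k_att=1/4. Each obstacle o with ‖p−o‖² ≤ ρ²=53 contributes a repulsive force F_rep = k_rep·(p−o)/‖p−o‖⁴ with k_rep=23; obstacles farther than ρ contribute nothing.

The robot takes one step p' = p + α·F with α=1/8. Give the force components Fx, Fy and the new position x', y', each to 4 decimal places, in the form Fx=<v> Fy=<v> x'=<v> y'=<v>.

F_att = 1/4·(g−p) = 1/4·(16,1) = (4.0000,0.2500)
o1: d²=32 ≤ ρ²=53; F_rep = 23·(-4,-4)/32² = (-0.0898,-0.0898)
o2: d²=194 > ρ²=53 → inactive
F = F_att + ΣF_rep = (3.9102,0.1602)
p' = p + 1/8·F = (-5.5112,-10.9800)

Fx=3.9102 Fy=0.1602 x'=-5.5112 y'=-10.9800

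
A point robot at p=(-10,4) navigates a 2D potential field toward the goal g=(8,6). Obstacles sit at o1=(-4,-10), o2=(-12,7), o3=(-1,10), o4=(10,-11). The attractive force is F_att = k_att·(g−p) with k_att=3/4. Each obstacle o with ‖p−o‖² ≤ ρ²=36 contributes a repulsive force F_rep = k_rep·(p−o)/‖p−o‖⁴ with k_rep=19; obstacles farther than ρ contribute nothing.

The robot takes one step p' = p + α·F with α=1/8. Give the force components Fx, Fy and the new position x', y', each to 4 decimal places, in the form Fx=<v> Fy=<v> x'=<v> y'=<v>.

F_att = 3/4·(g−p) = 3/4·(18,2) = (13.5000,1.5000)
o1: d²=232 > ρ²=36 → inactive
o2: d²=13 ≤ ρ²=36; F_rep = 19·(2,-3)/13² = (0.2249,-0.3373)
o3: d²=117 > ρ²=36 → inactive
o4: d²=625 > ρ²=36 → inactive
F = F_att + ΣF_rep = (13.7249,1.1627)
p' = p + 1/8·F = (-8.2844,4.1453)

Fx=13.7249 Fy=1.1627 x'=-8.2844 y'=4.1453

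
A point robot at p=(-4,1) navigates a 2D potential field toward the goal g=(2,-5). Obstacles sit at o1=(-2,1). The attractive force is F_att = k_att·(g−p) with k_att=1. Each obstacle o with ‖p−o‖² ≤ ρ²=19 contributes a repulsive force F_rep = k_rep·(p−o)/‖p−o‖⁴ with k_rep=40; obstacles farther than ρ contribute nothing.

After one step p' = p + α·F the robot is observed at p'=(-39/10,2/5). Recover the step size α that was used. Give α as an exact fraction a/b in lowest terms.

F_att = 1·(g−p) = 1·(6,-6) = (6.0000,-6.0000)
o1: d²=4 ≤ ρ²=19; F_rep = 40·(-2,0)/4² = (-5.0000,0.0000)
F = F_att + ΣF_rep = (1.0000,-6.0000)
Δp = p'−p = (0.1000,-0.6000); α = Δx/Fx = (1/10) / (1) = 1/10
check: Δy/Fy = (-3/5) / (-6) = 1/10 ✓

α = 1/10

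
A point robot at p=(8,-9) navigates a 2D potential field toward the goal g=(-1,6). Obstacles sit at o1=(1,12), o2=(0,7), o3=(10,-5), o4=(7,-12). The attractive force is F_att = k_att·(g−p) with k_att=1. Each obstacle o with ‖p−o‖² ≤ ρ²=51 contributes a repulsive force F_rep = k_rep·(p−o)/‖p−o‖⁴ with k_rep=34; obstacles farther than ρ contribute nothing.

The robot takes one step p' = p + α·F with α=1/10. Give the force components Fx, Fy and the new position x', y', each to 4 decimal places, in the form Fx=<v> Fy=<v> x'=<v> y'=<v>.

Fx=-8.8300 Fy=15.6800 x'=7.1170 y'=-7.4320

F_att = 1·(g−p) = 1·(-9,15) = (-9.0000,15.0000)
o1: d²=490 > ρ²=51 → inactive
o2: d²=320 > ρ²=51 → inactive
o3: d²=20 ≤ ρ²=51; F_rep = 34·(-2,-4)/20² = (-0.1700,-0.3400)
o4: d²=10 ≤ ρ²=51; F_rep = 34·(1,3)/10² = (0.3400,1.0200)
F = F_att + ΣF_rep = (-8.8300,15.6800)
p' = p + 1/10·F = (7.1170,-7.4320)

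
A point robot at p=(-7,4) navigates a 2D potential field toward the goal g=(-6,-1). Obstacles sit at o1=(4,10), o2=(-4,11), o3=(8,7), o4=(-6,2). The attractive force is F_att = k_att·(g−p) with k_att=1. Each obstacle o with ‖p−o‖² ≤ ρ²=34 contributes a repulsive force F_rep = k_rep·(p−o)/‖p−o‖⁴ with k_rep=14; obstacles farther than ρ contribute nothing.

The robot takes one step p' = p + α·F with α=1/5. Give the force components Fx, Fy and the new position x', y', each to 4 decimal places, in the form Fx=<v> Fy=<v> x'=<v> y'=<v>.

F_att = 1·(g−p) = 1·(1,-5) = (1.0000,-5.0000)
o1: d²=157 > ρ²=34 → inactive
o2: d²=58 > ρ²=34 → inactive
o3: d²=234 > ρ²=34 → inactive
o4: d²=5 ≤ ρ²=34; F_rep = 14·(-1,2)/5² = (-0.5600,1.1200)
F = F_att + ΣF_rep = (0.4400,-3.8800)
p' = p + 1/5·F = (-6.9120,3.2240)

Fx=0.4400 Fy=-3.8800 x'=-6.9120 y'=3.2240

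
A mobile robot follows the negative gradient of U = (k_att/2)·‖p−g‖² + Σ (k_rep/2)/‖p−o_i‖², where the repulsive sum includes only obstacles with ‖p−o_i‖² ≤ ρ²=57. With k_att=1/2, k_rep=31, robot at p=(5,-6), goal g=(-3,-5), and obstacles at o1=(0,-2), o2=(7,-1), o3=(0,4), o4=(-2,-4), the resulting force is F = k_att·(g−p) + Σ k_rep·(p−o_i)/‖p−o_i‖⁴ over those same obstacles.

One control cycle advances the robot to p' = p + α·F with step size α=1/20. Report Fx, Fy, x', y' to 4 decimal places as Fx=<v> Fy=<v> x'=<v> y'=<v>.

Fx=-3.9043 Fy=0.2199 x'=4.8048 y'=-5.9890

F_att = 1/2·(g−p) = 1/2·(-8,1) = (-4.0000,0.5000)
o1: d²=41 ≤ ρ²=57; F_rep = 31·(5,-4)/41² = (0.0922,-0.0738)
o2: d²=29 ≤ ρ²=57; F_rep = 31·(-2,-5)/29² = (-0.0737,-0.1843)
o3: d²=125 > ρ²=57 → inactive
o4: d²=53 ≤ ρ²=57; F_rep = 31·(7,-2)/53² = (0.0773,-0.0221)
F = F_att + ΣF_rep = (-3.9043,0.2199)
p' = p + 1/20·F = (4.8048,-5.9890)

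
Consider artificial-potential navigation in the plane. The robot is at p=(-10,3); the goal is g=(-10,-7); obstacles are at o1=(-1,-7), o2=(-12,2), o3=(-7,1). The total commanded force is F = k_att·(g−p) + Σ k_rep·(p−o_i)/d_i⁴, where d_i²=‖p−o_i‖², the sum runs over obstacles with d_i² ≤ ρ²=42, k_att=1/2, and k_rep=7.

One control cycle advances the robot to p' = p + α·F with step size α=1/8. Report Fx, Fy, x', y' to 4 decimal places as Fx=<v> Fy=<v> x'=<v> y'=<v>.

Fx=0.4357 Fy=-4.6372 x'=-9.9455 y'=2.4204

F_att = 1/2·(g−p) = 1/2·(0,-10) = (0.0000,-5.0000)
o1: d²=181 > ρ²=42 → inactive
o2: d²=5 ≤ ρ²=42; F_rep = 7·(2,1)/5² = (0.5600,0.2800)
o3: d²=13 ≤ ρ²=42; F_rep = 7·(-3,2)/13² = (-0.1243,0.0828)
F = F_att + ΣF_rep = (0.4357,-4.6372)
p' = p + 1/8·F = (-9.9455,2.4204)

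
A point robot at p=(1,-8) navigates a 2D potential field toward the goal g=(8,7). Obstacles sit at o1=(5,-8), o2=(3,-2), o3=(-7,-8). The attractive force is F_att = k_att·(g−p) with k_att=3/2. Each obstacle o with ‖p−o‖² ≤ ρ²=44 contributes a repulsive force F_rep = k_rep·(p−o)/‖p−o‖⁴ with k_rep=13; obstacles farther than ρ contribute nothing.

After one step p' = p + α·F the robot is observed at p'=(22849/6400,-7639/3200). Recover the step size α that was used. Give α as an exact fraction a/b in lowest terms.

α = 1/4

F_att = 3/2·(g−p) = 3/2·(7,15) = (10.5000,22.5000)
o1: d²=16 ≤ ρ²=44; F_rep = 13·(-4,0)/16² = (-0.2031,0.0000)
o2: d²=40 ≤ ρ²=44; F_rep = 13·(-2,-6)/40² = (-0.0163,-0.0488)
o3: d²=64 > ρ²=44 → inactive
F = F_att + ΣF_rep = (10.2806,22.4513)
Δp = p'−p = (2.5702,5.6128); α = Δx/Fx = (16449/6400) / (16449/1600) = 1/4
check: Δy/Fy = (17961/3200) / (17961/800) = 1/4 ✓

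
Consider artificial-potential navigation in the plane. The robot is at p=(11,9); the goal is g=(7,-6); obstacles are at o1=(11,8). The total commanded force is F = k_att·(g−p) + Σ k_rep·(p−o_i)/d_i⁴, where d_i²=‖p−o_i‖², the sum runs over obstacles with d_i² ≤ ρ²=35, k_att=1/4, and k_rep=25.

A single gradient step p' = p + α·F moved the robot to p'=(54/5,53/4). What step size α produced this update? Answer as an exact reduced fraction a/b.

α = 1/5

F_att = 1/4·(g−p) = 1/4·(-4,-15) = (-1.0000,-3.7500)
o1: d²=1 ≤ ρ²=35; F_rep = 25·(0,1)/1² = (0.0000,25.0000)
F = F_att + ΣF_rep = (-1.0000,21.2500)
Δp = p'−p = (-0.2000,4.2500); α = Δx/Fx = (-1/5) / (-1) = 1/5
check: Δy/Fy = (17/4) / (85/4) = 1/5 ✓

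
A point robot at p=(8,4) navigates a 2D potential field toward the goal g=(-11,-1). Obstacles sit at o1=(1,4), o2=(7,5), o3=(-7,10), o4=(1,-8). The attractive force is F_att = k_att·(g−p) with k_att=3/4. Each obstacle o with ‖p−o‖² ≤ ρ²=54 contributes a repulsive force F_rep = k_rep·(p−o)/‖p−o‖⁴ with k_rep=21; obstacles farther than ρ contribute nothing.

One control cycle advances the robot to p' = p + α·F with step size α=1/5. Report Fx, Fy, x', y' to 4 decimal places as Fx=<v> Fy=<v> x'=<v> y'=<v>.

Fx=-8.9388 Fy=-9.0000 x'=6.2122 y'=2.2000

F_att = 3/4·(g−p) = 3/4·(-19,-5) = (-14.2500,-3.7500)
o1: d²=49 ≤ ρ²=54; F_rep = 21·(7,0)/49² = (0.0612,0.0000)
o2: d²=2 ≤ ρ²=54; F_rep = 21·(1,-1)/2² = (5.2500,-5.2500)
o3: d²=261 > ρ²=54 → inactive
o4: d²=193 > ρ²=54 → inactive
F = F_att + ΣF_rep = (-8.9388,-9.0000)
p' = p + 1/5·F = (6.2122,2.2000)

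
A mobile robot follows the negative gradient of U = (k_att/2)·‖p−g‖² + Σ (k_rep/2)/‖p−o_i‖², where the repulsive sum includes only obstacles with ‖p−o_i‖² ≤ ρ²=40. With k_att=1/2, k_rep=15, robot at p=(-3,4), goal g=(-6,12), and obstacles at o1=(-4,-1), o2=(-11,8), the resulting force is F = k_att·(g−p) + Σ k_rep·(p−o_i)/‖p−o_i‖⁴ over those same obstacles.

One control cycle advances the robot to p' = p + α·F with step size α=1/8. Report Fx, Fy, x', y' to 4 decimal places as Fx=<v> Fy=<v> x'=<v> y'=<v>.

F_att = 1/2·(g−p) = 1/2·(-3,8) = (-1.5000,4.0000)
o1: d²=26 ≤ ρ²=40; F_rep = 15·(1,5)/26² = (0.0222,0.1109)
o2: d²=80 > ρ²=40 → inactive
F = F_att + ΣF_rep = (-1.4778,4.1109)
p' = p + 1/8·F = (-3.1847,4.5139)

Fx=-1.4778 Fy=4.1109 x'=-3.1847 y'=4.5139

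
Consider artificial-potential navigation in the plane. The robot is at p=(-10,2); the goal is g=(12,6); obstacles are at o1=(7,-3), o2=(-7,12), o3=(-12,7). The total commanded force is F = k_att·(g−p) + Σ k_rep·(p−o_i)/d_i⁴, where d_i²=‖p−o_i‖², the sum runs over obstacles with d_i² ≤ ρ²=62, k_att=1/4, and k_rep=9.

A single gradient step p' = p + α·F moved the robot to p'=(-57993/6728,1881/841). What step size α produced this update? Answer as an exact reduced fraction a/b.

α = 1/4

F_att = 1/4·(g−p) = 1/4·(22,4) = (5.5000,1.0000)
o1: d²=314 > ρ²=62 → inactive
o2: d²=109 > ρ²=62 → inactive
o3: d²=29 ≤ ρ²=62; F_rep = 9·(2,-5)/29² = (0.0214,-0.0535)
F = F_att + ΣF_rep = (5.5214,0.9465)
Δp = p'−p = (1.3804,0.2366); α = Δx/Fx = (9287/6728) / (9287/1682) = 1/4
check: Δy/Fy = (199/841) / (796/841) = 1/4 ✓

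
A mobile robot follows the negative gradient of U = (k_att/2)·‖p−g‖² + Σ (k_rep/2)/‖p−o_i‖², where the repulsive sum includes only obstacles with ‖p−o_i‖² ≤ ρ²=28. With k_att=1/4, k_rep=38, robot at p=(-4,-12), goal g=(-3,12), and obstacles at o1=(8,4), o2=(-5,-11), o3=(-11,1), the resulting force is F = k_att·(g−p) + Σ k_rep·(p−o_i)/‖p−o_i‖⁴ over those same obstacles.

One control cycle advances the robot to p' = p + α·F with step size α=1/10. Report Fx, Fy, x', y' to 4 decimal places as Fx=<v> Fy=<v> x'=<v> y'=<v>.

Fx=9.7500 Fy=-3.5000 x'=-3.0250 y'=-12.3500

F_att = 1/4·(g−p) = 1/4·(1,24) = (0.2500,6.0000)
o1: d²=400 > ρ²=28 → inactive
o2: d²=2 ≤ ρ²=28; F_rep = 38·(1,-1)/2² = (9.5000,-9.5000)
o3: d²=218 > ρ²=28 → inactive
F = F_att + ΣF_rep = (9.7500,-3.5000)
p' = p + 1/10·F = (-3.0250,-12.3500)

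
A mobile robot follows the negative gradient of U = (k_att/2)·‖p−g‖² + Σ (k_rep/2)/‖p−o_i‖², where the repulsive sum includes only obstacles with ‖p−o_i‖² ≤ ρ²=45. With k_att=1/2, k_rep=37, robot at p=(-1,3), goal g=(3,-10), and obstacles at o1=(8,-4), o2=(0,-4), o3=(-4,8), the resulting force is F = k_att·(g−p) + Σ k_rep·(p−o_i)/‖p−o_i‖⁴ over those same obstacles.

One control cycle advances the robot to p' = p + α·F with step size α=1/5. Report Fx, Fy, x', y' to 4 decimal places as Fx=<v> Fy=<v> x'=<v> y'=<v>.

F_att = 1/2·(g−p) = 1/2·(4,-13) = (2.0000,-6.5000)
o1: d²=130 > ρ²=45 → inactive
o2: d²=50 > ρ²=45 → inactive
o3: d²=34 ≤ ρ²=45; F_rep = 37·(3,-5)/34² = (0.0960,-0.1600)
F = F_att + ΣF_rep = (2.0960,-6.6600)
p' = p + 1/5·F = (-0.5808,1.6680)

Fx=2.0960 Fy=-6.6600 x'=-0.5808 y'=1.6680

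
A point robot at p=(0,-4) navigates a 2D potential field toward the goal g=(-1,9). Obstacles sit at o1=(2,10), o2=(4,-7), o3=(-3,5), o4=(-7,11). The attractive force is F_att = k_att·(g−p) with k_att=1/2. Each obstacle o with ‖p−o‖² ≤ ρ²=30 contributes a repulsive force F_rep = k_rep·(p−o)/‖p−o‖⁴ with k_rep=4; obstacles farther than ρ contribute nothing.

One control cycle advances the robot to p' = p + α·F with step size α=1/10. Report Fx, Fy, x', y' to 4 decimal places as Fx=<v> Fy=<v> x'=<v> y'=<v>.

F_att = 1/2·(g−p) = 1/2·(-1,13) = (-0.5000,6.5000)
o1: d²=200 > ρ²=30 → inactive
o2: d²=25 ≤ ρ²=30; F_rep = 4·(-4,3)/25² = (-0.0256,0.0192)
o3: d²=90 > ρ²=30 → inactive
o4: d²=274 > ρ²=30 → inactive
F = F_att + ΣF_rep = (-0.5256,6.5192)
p' = p + 1/10·F = (-0.0526,-3.3481)

Fx=-0.5256 Fy=6.5192 x'=-0.0526 y'=-3.3481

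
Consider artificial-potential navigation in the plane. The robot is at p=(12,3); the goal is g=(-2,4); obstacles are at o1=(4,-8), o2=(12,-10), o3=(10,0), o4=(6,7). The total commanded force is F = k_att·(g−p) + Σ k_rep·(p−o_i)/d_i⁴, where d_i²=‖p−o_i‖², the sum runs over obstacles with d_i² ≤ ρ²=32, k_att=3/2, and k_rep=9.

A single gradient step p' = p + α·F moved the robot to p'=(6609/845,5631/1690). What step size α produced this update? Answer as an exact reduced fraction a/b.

α = 1/5

F_att = 3/2·(g−p) = 3/2·(-14,1) = (-21.0000,1.5000)
o1: d²=185 > ρ²=32 → inactive
o2: d²=169 > ρ²=32 → inactive
o3: d²=13 ≤ ρ²=32; F_rep = 9·(2,3)/13² = (0.1065,0.1598)
o4: d²=52 > ρ²=32 → inactive
F = F_att + ΣF_rep = (-20.8935,1.6598)
Δp = p'−p = (-4.1787,0.3320); α = Δx/Fx = (-3531/845) / (-3531/169) = 1/5
check: Δy/Fy = (561/1690) / (561/338) = 1/5 ✓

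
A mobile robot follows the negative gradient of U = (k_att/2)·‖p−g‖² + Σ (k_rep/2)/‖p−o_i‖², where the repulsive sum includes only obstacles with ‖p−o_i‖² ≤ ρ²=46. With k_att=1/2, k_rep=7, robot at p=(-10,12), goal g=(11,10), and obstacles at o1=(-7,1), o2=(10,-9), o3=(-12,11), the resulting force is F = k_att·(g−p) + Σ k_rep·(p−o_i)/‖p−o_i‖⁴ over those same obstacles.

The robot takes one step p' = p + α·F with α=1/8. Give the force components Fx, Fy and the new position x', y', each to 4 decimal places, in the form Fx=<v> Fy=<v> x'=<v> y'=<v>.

Fx=11.0600 Fy=-0.7200 x'=-8.6175 y'=11.9100

F_att = 1/2·(g−p) = 1/2·(21,-2) = (10.5000,-1.0000)
o1: d²=130 > ρ²=46 → inactive
o2: d²=841 > ρ²=46 → inactive
o3: d²=5 ≤ ρ²=46; F_rep = 7·(2,1)/5² = (0.5600,0.2800)
F = F_att + ΣF_rep = (11.0600,-0.7200)
p' = p + 1/8·F = (-8.6175,11.9100)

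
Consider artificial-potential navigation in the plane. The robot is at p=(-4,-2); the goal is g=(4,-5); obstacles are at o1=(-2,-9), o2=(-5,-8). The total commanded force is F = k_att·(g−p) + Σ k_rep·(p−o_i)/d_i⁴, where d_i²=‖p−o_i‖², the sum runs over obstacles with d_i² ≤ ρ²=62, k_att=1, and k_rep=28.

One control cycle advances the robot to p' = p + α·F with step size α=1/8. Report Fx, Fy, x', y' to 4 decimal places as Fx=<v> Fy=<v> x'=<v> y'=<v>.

F_att = 1·(g−p) = 1·(8,-3) = (8.0000,-3.0000)
o1: d²=53 ≤ ρ²=62; F_rep = 28·(-2,7)/53² = (-0.0199,0.0698)
o2: d²=37 ≤ ρ²=62; F_rep = 28·(1,6)/37² = (0.0205,0.1227)
F = F_att + ΣF_rep = (8.0005,-2.8075)
p' = p + 1/8·F = (-2.9999,-2.3509)

Fx=8.0005 Fy=-2.8075 x'=-2.9999 y'=-2.3509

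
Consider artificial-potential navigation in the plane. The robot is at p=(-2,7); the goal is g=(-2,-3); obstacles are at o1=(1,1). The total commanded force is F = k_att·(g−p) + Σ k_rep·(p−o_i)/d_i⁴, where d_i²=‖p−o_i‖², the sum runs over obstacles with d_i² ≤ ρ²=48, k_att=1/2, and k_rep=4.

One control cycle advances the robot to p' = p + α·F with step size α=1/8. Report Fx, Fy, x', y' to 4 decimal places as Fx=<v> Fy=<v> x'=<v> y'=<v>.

F_att = 1/2·(g−p) = 1/2·(0,-10) = (0.0000,-5.0000)
o1: d²=45 ≤ ρ²=48; F_rep = 4·(-3,6)/45² = (-0.0059,0.0119)
F = F_att + ΣF_rep = (-0.0059,-4.9881)
p' = p + 1/8·F = (-2.0007,6.3765)

Fx=-0.0059 Fy=-4.9881 x'=-2.0007 y'=6.3765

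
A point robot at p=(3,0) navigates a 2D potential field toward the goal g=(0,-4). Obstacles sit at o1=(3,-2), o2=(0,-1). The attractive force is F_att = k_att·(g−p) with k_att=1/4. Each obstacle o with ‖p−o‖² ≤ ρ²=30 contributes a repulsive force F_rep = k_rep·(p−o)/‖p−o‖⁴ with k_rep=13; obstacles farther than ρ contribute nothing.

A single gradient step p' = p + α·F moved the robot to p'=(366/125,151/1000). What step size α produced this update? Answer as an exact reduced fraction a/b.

F_att = 1/4·(g−p) = 1/4·(-3,-4) = (-0.7500,-1.0000)
o1: d²=4 ≤ ρ²=30; F_rep = 13·(0,2)/4² = (0.0000,1.6250)
o2: d²=10 ≤ ρ²=30; F_rep = 13·(3,1)/10² = (0.3900,0.1300)
F = F_att + ΣF_rep = (-0.3600,0.7550)
Δp = p'−p = (-0.0720,0.1510); α = Δx/Fx = (-9/125) / (-9/25) = 1/5
check: Δy/Fy = (151/1000) / (151/200) = 1/5 ✓

α = 1/5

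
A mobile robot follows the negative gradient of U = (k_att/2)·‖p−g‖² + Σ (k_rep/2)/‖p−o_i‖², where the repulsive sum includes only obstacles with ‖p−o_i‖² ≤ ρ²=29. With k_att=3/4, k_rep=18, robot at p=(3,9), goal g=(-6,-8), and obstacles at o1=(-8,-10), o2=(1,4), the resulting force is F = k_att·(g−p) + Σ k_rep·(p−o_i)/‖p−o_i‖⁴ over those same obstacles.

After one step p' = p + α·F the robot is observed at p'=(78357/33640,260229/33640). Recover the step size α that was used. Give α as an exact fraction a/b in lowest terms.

F_att = 3/4·(g−p) = 3/4·(-9,-17) = (-6.7500,-12.7500)
o1: d²=482 > ρ²=29 → inactive
o2: d²=29 ≤ ρ²=29; F_rep = 18·(2,5)/29² = (0.0428,0.1070)
F = F_att + ΣF_rep = (-6.7072,-12.6430)
Δp = p'−p = (-0.6707,-1.2643); α = Δx/Fx = (-22563/33640) / (-22563/3364) = 1/10
check: Δy/Fy = (-42531/33640) / (-42531/3364) = 1/10 ✓

α = 1/10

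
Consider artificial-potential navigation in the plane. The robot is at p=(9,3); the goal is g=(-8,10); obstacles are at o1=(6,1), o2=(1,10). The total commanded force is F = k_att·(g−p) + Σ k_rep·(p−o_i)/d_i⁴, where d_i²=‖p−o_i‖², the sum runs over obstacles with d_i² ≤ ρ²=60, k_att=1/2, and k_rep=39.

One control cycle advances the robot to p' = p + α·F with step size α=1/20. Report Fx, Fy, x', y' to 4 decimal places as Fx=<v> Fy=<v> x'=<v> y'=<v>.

F_att = 1/2·(g−p) = 1/2·(-17,7) = (-8.5000,3.5000)
o1: d²=13 ≤ ρ²=60; F_rep = 39·(3,2)/13² = (0.6923,0.4615)
o2: d²=113 > ρ²=60 → inactive
F = F_att + ΣF_rep = (-7.8077,3.9615)
p' = p + 1/20·F = (8.6096,3.1981)

Fx=-7.8077 Fy=3.9615 x'=8.6096 y'=3.1981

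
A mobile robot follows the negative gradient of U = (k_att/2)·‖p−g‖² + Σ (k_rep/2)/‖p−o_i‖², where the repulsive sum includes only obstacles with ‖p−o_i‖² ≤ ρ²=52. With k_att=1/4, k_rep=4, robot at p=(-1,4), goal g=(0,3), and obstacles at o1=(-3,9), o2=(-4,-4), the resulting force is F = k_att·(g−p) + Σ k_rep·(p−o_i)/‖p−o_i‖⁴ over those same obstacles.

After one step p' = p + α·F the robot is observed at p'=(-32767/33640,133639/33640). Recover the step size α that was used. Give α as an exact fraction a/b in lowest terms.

α = 1/10

F_att = 1/4·(g−p) = 1/4·(1,-1) = (0.2500,-0.2500)
o1: d²=29 ≤ ρ²=52; F_rep = 4·(2,-5)/29² = (0.0095,-0.0238)
o2: d²=73 > ρ²=52 → inactive
F = F_att + ΣF_rep = (0.2595,-0.2738)
Δp = p'−p = (0.0260,-0.0274); α = Δx/Fx = (873/33640) / (873/3364) = 1/10
check: Δy/Fy = (-921/33640) / (-921/3364) = 1/10 ✓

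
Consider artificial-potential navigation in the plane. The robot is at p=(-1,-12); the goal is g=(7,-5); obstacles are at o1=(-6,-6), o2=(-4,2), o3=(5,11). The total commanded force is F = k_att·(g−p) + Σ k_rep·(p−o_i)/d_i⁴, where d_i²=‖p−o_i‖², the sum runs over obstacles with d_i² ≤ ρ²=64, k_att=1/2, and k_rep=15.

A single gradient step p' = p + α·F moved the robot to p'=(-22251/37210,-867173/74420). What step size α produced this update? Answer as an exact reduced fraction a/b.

α = 1/10

F_att = 1/2·(g−p) = 1/2·(8,7) = (4.0000,3.5000)
o1: d²=61 ≤ ρ²=64; F_rep = 15·(5,-6)/61² = (0.0202,-0.0242)
o2: d²=205 > ρ²=64 → inactive
o3: d²=565 > ρ²=64 → inactive
F = F_att + ΣF_rep = (4.0202,3.4758)
Δp = p'−p = (0.4020,0.3476); α = Δx/Fx = (14959/37210) / (14959/3721) = 1/10
check: Δy/Fy = (25867/74420) / (25867/7442) = 1/10 ✓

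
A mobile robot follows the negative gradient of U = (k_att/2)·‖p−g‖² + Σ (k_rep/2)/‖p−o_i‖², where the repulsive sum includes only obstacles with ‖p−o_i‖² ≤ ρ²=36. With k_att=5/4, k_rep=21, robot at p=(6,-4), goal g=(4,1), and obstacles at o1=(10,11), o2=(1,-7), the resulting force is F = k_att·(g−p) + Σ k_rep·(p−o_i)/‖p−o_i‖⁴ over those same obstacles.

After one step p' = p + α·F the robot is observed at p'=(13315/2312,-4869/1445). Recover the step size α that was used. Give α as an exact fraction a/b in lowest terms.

F_att = 5/4·(g−p) = 5/4·(-2,5) = (-2.5000,6.2500)
o1: d²=241 > ρ²=36 → inactive
o2: d²=34 ≤ ρ²=36; F_rep = 21·(5,3)/34² = (0.0908,0.0545)
F = F_att + ΣF_rep = (-2.4092,6.3045)
Δp = p'−p = (-0.2409,0.6304); α = Δx/Fx = (-557/2312) / (-2785/1156) = 1/10
check: Δy/Fy = (911/1445) / (1822/289) = 1/10 ✓

α = 1/10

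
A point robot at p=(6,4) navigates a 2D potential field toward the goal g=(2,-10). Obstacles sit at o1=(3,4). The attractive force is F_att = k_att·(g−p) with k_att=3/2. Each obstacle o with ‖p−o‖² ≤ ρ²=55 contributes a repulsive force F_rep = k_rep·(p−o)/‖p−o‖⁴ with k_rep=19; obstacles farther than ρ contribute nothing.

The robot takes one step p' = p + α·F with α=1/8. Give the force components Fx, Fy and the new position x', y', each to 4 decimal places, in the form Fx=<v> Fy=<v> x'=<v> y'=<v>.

F_att = 3/2·(g−p) = 3/2·(-4,-14) = (-6.0000,-21.0000)
o1: d²=9 ≤ ρ²=55; F_rep = 19·(3,0)/9² = (0.7037,0.0000)
F = F_att + ΣF_rep = (-5.2963,-21.0000)
p' = p + 1/8·F = (5.3380,1.3750)

Fx=-5.2963 Fy=-21.0000 x'=5.3380 y'=1.3750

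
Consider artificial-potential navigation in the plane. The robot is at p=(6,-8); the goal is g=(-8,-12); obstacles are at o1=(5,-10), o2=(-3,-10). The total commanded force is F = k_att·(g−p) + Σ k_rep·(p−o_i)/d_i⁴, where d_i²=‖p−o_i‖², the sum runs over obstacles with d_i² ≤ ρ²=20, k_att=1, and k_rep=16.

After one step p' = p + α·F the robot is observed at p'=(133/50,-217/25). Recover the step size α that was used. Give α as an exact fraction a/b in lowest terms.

α = 1/4

F_att = 1·(g−p) = 1·(-14,-4) = (-14.0000,-4.0000)
o1: d²=5 ≤ ρ²=20; F_rep = 16·(1,2)/5² = (0.6400,1.2800)
o2: d²=85 > ρ²=20 → inactive
F = F_att + ΣF_rep = (-13.3600,-2.7200)
Δp = p'−p = (-3.3400,-0.6800); α = Δx/Fx = (-167/50) / (-334/25) = 1/4
check: Δy/Fy = (-17/25) / (-68/25) = 1/4 ✓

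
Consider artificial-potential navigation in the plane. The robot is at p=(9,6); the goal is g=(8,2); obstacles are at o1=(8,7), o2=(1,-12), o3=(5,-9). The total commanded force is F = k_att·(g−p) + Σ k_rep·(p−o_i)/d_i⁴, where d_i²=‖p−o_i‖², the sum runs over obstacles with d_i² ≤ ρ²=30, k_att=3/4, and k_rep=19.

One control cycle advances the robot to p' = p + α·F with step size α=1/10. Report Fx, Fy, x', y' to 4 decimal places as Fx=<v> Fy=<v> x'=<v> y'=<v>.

F_att = 3/4·(g−p) = 3/4·(-1,-4) = (-0.7500,-3.0000)
o1: d²=2 ≤ ρ²=30; F_rep = 19·(1,-1)/2² = (4.7500,-4.7500)
o2: d²=388 > ρ²=30 → inactive
o3: d²=241 > ρ²=30 → inactive
F = F_att + ΣF_rep = (4.0000,-7.7500)
p' = p + 1/10·F = (9.4000,5.2250)

Fx=4.0000 Fy=-7.7500 x'=9.4000 y'=5.2250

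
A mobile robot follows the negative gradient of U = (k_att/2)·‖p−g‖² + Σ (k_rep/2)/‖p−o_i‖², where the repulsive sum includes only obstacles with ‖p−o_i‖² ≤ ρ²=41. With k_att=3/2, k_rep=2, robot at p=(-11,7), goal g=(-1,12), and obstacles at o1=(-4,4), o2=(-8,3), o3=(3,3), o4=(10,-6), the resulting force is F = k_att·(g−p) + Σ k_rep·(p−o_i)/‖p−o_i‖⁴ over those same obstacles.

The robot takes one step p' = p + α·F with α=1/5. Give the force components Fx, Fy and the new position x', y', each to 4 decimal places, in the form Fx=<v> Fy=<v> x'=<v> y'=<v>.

F_att = 3/2·(g−p) = 3/2·(10,5) = (15.0000,7.5000)
o1: d²=58 > ρ²=41 → inactive
o2: d²=25 ≤ ρ²=41; F_rep = 2·(-3,4)/25² = (-0.0096,0.0128)
o3: d²=212 > ρ²=41 → inactive
o4: d²=610 > ρ²=41 → inactive
F = F_att + ΣF_rep = (14.9904,7.5128)
p' = p + 1/5·F = (-8.0019,8.5026)

Fx=14.9904 Fy=7.5128 x'=-8.0019 y'=8.5026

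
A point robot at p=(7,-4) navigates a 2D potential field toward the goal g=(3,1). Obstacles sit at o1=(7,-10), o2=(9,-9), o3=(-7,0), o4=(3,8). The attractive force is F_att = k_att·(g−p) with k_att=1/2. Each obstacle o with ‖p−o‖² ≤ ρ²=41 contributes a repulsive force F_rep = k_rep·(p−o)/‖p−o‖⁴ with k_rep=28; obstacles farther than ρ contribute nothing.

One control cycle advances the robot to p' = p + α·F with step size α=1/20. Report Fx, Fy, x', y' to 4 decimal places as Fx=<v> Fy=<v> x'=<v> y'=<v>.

Fx=-2.0666 Fy=2.7961 x'=6.8967 y'=-3.8602

F_att = 1/2·(g−p) = 1/2·(-4,5) = (-2.0000,2.5000)
o1: d²=36 ≤ ρ²=41; F_rep = 28·(0,6)/36² = (0.0000,0.1296)
o2: d²=29 ≤ ρ²=41; F_rep = 28·(-2,5)/29² = (-0.0666,0.1665)
o3: d²=212 > ρ²=41 → inactive
o4: d²=160 > ρ²=41 → inactive
F = F_att + ΣF_rep = (-2.0666,2.7961)
p' = p + 1/20·F = (6.8967,-3.8602)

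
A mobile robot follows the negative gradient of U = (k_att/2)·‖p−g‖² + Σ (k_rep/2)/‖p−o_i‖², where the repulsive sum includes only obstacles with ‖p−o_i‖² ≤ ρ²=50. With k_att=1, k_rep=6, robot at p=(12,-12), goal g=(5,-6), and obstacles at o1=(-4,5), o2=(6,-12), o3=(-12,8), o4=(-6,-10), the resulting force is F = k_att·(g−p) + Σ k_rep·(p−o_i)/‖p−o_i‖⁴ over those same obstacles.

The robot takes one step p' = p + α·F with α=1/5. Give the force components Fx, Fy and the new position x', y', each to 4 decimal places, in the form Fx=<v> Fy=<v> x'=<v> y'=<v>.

Fx=-6.9722 Fy=6.0000 x'=10.6056 y'=-10.8000

F_att = 1·(g−p) = 1·(-7,6) = (-7.0000,6.0000)
o1: d²=545 > ρ²=50 → inactive
o2: d²=36 ≤ ρ²=50; F_rep = 6·(6,0)/36² = (0.0278,0.0000)
o3: d²=976 > ρ²=50 → inactive
o4: d²=328 > ρ²=50 → inactive
F = F_att + ΣF_rep = (-6.9722,6.0000)
p' = p + 1/5·F = (10.6056,-10.8000)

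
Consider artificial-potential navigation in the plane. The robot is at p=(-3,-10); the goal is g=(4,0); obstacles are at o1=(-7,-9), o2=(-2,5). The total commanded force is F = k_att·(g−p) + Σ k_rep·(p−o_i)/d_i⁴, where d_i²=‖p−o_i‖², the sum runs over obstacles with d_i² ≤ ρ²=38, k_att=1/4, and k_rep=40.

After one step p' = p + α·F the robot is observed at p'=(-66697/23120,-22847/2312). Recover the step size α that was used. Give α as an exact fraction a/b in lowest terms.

F_att = 1/4·(g−p) = 1/4·(7,10) = (1.7500,2.5000)
o1: d²=17 ≤ ρ²=38; F_rep = 40·(4,-1)/17² = (0.5536,-0.1384)
o2: d²=226 > ρ²=38 → inactive
F = F_att + ΣF_rep = (2.3036,2.3616)
Δp = p'−p = (0.1152,0.1181); α = Δx/Fx = (2663/23120) / (2663/1156) = 1/20
check: Δy/Fy = (273/2312) / (1365/578) = 1/20 ✓

α = 1/20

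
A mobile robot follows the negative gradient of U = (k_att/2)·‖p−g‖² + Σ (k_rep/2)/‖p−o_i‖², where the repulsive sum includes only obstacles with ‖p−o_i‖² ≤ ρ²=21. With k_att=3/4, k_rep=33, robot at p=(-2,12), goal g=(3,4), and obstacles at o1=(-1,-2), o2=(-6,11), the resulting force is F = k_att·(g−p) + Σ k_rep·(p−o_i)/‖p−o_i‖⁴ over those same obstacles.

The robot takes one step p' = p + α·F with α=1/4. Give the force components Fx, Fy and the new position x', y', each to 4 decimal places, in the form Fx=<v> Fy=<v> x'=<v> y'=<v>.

Fx=4.2067 Fy=-5.8858 x'=-0.9483 y'=10.5285

F_att = 3/4·(g−p) = 3/4·(5,-8) = (3.7500,-6.0000)
o1: d²=197 > ρ²=21 → inactive
o2: d²=17 ≤ ρ²=21; F_rep = 33·(4,1)/17² = (0.4567,0.1142)
F = F_att + ΣF_rep = (4.2067,-5.8858)
p' = p + 1/4·F = (-0.9483,10.5285)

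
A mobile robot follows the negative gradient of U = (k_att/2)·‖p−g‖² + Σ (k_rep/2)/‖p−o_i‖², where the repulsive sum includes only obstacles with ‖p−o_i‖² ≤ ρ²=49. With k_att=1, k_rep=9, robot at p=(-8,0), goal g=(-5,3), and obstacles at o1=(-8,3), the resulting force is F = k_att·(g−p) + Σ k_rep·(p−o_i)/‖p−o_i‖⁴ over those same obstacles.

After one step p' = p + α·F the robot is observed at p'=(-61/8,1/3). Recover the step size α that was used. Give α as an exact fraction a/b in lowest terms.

α = 1/8

F_att = 1·(g−p) = 1·(3,3) = (3.0000,3.0000)
o1: d²=9 ≤ ρ²=49; F_rep = 9·(0,-3)/9² = (0.0000,-0.3333)
F = F_att + ΣF_rep = (3.0000,2.6667)
Δp = p'−p = (0.3750,0.3333); α = Δx/Fx = (3/8) / (3) = 1/8
check: Δy/Fy = (1/3) / (8/3) = 1/8 ✓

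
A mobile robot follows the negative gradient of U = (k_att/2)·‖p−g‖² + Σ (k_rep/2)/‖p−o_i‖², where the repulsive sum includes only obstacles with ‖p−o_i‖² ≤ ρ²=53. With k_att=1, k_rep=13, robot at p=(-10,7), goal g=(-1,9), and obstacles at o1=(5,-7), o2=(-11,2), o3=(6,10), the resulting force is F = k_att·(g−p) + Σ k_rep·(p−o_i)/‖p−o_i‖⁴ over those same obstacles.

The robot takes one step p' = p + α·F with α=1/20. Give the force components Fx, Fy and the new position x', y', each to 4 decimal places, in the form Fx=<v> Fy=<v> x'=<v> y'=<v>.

F_att = 1·(g−p) = 1·(9,2) = (9.0000,2.0000)
o1: d²=421 > ρ²=53 → inactive
o2: d²=26 ≤ ρ²=53; F_rep = 13·(1,5)/26² = (0.0192,0.0962)
o3: d²=265 > ρ²=53 → inactive
F = F_att + ΣF_rep = (9.0192,2.0962)
p' = p + 1/20·F = (-9.5490,7.1048)

Fx=9.0192 Fy=2.0962 x'=-9.5490 y'=7.1048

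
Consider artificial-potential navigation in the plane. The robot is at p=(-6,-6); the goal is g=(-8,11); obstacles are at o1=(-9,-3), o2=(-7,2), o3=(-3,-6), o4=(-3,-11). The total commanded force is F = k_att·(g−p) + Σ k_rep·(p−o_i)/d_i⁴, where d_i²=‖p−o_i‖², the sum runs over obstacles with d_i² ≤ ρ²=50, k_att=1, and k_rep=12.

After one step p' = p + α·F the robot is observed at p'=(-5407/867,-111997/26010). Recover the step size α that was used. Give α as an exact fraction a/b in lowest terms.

α = 1/10

F_att = 1·(g−p) = 1·(-2,17) = (-2.0000,17.0000)
o1: d²=18 ≤ ρ²=50; F_rep = 12·(3,-3)/18² = (0.1111,-0.1111)
o2: d²=65 > ρ²=50 → inactive
o3: d²=9 ≤ ρ²=50; F_rep = 12·(-3,0)/9² = (-0.4444,0.0000)
o4: d²=34 ≤ ρ²=50; F_rep = 12·(-3,5)/34² = (-0.0311,0.0519)
F = F_att + ΣF_rep = (-2.3645,16.9408)
Δp = p'−p = (-0.2364,1.6941); α = Δx/Fx = (-205/867) / (-2050/867) = 1/10
check: Δy/Fy = (44063/26010) / (44063/2601) = 1/10 ✓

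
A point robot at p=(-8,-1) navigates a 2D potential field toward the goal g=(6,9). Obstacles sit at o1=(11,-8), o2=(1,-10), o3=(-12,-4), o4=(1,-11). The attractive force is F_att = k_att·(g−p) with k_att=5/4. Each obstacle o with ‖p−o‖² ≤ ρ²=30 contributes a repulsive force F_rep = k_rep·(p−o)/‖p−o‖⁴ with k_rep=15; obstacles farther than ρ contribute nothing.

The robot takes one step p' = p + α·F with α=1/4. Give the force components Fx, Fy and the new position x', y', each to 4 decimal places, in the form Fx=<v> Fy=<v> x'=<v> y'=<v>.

F_att = 5/4·(g−p) = 5/4·(14,10) = (17.5000,12.5000)
o1: d²=410 > ρ²=30 → inactive
o2: d²=162 > ρ²=30 → inactive
o3: d²=25 ≤ ρ²=30; F_rep = 15·(4,3)/25² = (0.0960,0.0720)
o4: d²=181 > ρ²=30 → inactive
F = F_att + ΣF_rep = (17.5960,12.5720)
p' = p + 1/4·F = (-3.6010,2.1430)

Fx=17.5960 Fy=12.5720 x'=-3.6010 y'=2.1430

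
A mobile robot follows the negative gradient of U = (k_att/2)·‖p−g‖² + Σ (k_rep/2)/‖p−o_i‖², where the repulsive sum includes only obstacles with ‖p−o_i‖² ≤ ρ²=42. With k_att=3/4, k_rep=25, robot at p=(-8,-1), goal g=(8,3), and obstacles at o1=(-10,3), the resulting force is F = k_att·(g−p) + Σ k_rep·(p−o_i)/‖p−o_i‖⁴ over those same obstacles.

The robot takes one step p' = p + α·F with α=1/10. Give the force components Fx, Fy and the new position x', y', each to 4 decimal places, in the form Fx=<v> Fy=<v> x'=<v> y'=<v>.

Fx=12.1250 Fy=2.7500 x'=-6.7875 y'=-0.7250

F_att = 3/4·(g−p) = 3/4·(16,4) = (12.0000,3.0000)
o1: d²=20 ≤ ρ²=42; F_rep = 25·(2,-4)/20² = (0.1250,-0.2500)
F = F_att + ΣF_rep = (12.1250,2.7500)
p' = p + 1/10·F = (-6.7875,-0.7250)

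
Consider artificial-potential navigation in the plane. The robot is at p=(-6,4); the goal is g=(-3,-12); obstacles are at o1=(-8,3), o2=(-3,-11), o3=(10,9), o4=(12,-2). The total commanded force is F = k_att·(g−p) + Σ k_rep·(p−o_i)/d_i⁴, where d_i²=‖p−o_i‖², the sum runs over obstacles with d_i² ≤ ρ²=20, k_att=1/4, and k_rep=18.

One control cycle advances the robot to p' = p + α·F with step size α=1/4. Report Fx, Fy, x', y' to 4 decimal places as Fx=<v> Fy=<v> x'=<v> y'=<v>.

F_att = 1/4·(g−p) = 1/4·(3,-16) = (0.7500,-4.0000)
o1: d²=5 ≤ ρ²=20; F_rep = 18·(2,1)/5² = (1.4400,0.7200)
o2: d²=234 > ρ²=20 → inactive
o3: d²=281 > ρ²=20 → inactive
o4: d²=360 > ρ²=20 → inactive
F = F_att + ΣF_rep = (2.1900,-3.2800)
p' = p + 1/4·F = (-5.4525,3.1800)

Fx=2.1900 Fy=-3.2800 x'=-5.4525 y'=3.1800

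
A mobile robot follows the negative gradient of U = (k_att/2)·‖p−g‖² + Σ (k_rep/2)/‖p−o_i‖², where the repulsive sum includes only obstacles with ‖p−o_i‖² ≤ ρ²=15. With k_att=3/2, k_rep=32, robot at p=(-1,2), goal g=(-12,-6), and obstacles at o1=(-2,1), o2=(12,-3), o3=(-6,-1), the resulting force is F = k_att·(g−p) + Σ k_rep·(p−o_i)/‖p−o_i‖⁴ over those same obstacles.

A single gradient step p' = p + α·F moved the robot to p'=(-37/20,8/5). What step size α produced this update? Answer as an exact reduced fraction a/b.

α = 1/10

F_att = 3/2·(g−p) = 3/2·(-11,-8) = (-16.5000,-12.0000)
o1: d²=2 ≤ ρ²=15; F_rep = 32·(1,1)/2² = (8.0000,8.0000)
o2: d²=194 > ρ²=15 → inactive
o3: d²=34 > ρ²=15 → inactive
F = F_att + ΣF_rep = (-8.5000,-4.0000)
Δp = p'−p = (-0.8500,-0.4000); α = Δx/Fx = (-17/20) / (-17/2) = 1/10
check: Δy/Fy = (-2/5) / (-4) = 1/10 ✓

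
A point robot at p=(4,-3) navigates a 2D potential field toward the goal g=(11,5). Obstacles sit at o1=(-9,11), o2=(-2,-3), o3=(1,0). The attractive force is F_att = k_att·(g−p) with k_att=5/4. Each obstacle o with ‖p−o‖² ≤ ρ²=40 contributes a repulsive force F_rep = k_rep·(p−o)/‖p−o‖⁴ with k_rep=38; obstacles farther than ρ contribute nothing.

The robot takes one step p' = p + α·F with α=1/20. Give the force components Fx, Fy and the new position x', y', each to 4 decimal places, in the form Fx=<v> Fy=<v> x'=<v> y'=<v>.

Fx=9.2778 Fy=9.6481 x'=4.4639 y'=-2.5176

F_att = 5/4·(g−p) = 5/4·(7,8) = (8.7500,10.0000)
o1: d²=365 > ρ²=40 → inactive
o2: d²=36 ≤ ρ²=40; F_rep = 38·(6,0)/36² = (0.1759,0.0000)
o3: d²=18 ≤ ρ²=40; F_rep = 38·(3,-3)/18² = (0.3519,-0.3519)
F = F_att + ΣF_rep = (9.2778,9.6481)
p' = p + 1/20·F = (4.4639,-2.5176)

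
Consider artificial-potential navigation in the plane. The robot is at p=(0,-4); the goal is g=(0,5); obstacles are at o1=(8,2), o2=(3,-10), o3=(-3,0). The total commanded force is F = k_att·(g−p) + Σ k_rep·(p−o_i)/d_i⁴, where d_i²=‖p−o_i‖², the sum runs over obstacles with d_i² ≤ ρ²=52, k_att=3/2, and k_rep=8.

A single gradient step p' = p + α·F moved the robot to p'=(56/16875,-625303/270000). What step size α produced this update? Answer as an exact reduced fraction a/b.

F_att = 3/2·(g−p) = 3/2·(0,9) = (0.0000,13.5000)
o1: d²=100 > ρ²=52 → inactive
o2: d²=45 ≤ ρ²=52; F_rep = 8·(-3,6)/45² = (-0.0119,0.0237)
o3: d²=25 ≤ ρ²=52; F_rep = 8·(3,-4)/25² = (0.0384,-0.0512)
F = F_att + ΣF_rep = (0.0265,13.4725)
Δp = p'−p = (0.0033,1.6841); α = Δx/Fx = (56/16875) / (448/16875) = 1/8
check: Δy/Fy = (454697/270000) / (454697/33750) = 1/8 ✓

α = 1/8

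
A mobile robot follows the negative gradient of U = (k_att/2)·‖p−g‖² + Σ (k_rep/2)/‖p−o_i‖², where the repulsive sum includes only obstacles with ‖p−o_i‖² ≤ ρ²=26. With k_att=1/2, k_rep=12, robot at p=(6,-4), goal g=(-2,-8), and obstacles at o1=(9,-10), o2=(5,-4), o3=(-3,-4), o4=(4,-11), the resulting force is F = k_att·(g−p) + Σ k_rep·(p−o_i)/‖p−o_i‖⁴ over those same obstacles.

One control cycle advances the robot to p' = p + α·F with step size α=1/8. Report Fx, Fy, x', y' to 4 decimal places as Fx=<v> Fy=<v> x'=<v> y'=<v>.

F_att = 1/2·(g−p) = 1/2·(-8,-4) = (-4.0000,-2.0000)
o1: d²=45 > ρ²=26 → inactive
o2: d²=1 ≤ ρ²=26; F_rep = 12·(1,0)/1² = (12.0000,0.0000)
o3: d²=81 > ρ²=26 → inactive
o4: d²=53 > ρ²=26 → inactive
F = F_att + ΣF_rep = (8.0000,-2.0000)
p' = p + 1/8·F = (7.0000,-4.2500)

Fx=8.0000 Fy=-2.0000 x'=7.0000 y'=-4.2500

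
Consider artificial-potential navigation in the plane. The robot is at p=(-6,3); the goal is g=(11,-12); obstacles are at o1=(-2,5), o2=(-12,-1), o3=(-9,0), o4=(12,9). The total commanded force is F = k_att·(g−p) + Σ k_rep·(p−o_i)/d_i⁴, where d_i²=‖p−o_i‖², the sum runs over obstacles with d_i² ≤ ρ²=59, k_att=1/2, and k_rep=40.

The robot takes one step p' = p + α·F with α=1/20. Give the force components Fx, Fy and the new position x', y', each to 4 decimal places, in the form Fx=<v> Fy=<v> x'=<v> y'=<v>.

F_att = 1/2·(g−p) = 1/2·(17,-15) = (8.5000,-7.5000)
o1: d²=20 ≤ ρ²=59; F_rep = 40·(-4,-2)/20² = (-0.4000,-0.2000)
o2: d²=52 ≤ ρ²=59; F_rep = 40·(6,4)/52² = (0.0888,0.0592)
o3: d²=18 ≤ ρ²=59; F_rep = 40·(3,3)/18² = (0.3704,0.3704)
o4: d²=360 > ρ²=59 → inactive
F = F_att + ΣF_rep = (8.5591,-7.2705)
p' = p + 1/20·F = (-5.5720,2.6365)

Fx=8.5591 Fy=-7.2705 x'=-5.5720 y'=2.6365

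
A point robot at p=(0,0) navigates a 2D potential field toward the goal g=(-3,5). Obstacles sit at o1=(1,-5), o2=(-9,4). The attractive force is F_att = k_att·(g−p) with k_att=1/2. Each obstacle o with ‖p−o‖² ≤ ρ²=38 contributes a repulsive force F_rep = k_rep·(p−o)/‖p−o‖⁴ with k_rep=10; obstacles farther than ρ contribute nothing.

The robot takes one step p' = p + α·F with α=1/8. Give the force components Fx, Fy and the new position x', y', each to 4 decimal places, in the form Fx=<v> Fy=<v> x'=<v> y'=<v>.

Fx=-1.5148 Fy=2.5740 x'=-0.1893 y'=0.3217

F_att = 1/2·(g−p) = 1/2·(-3,5) = (-1.5000,2.5000)
o1: d²=26 ≤ ρ²=38; F_rep = 10·(-1,5)/26² = (-0.0148,0.0740)
o2: d²=97 > ρ²=38 → inactive
F = F_att + ΣF_rep = (-1.5148,2.5740)
p' = p + 1/8·F = (-0.1893,0.3217)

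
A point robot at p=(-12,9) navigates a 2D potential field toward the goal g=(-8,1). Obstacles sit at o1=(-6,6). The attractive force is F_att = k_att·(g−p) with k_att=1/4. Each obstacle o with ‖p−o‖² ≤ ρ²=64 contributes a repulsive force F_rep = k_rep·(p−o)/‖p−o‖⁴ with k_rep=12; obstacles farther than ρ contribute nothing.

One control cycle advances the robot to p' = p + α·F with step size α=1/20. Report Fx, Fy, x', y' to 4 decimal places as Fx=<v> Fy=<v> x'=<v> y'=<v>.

F_att = 1/4·(g−p) = 1/4·(4,-8) = (1.0000,-2.0000)
o1: d²=45 ≤ ρ²=64; F_rep = 12·(-6,3)/45² = (-0.0356,0.0178)
F = F_att + ΣF_rep = (0.9644,-1.9822)
p' = p + 1/20·F = (-11.9518,8.9009)

Fx=0.9644 Fy=-1.9822 x'=-11.9518 y'=8.9009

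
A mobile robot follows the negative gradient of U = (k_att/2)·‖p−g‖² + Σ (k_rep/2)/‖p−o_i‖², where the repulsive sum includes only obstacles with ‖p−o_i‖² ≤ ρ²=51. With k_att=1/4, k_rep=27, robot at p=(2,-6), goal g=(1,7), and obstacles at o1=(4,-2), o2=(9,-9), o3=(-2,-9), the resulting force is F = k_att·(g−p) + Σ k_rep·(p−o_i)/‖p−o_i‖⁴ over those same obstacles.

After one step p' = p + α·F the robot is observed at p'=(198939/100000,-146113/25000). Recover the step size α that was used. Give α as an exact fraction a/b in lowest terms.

α = 1/20

F_att = 1/4·(g−p) = 1/4·(-1,13) = (-0.2500,3.2500)
o1: d²=20 ≤ ρ²=51; F_rep = 27·(-2,-4)/20² = (-0.1350,-0.2700)
o2: d²=58 > ρ²=51 → inactive
o3: d²=25 ≤ ρ²=51; F_rep = 27·(4,3)/25² = (0.1728,0.1296)
F = F_att + ΣF_rep = (-0.2122,3.1096)
Δp = p'−p = (-0.0106,0.1555); α = Δx/Fx = (-1061/100000) / (-1061/5000) = 1/20
check: Δy/Fy = (3887/25000) / (3887/1250) = 1/20 ✓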